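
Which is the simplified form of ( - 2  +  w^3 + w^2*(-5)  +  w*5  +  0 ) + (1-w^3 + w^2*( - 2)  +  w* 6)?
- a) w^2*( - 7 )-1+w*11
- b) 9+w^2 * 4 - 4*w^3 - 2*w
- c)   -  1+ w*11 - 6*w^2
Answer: a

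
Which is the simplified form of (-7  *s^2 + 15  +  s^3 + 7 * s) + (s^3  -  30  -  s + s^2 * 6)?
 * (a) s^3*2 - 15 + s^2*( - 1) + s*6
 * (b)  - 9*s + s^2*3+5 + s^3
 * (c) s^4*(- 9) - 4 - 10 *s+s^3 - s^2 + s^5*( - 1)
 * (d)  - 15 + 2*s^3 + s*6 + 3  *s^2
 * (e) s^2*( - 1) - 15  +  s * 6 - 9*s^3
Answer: a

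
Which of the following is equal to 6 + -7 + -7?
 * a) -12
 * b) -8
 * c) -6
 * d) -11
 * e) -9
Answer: b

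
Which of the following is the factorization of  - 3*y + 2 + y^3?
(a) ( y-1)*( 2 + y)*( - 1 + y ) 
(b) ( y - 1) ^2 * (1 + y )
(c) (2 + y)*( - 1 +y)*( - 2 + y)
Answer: a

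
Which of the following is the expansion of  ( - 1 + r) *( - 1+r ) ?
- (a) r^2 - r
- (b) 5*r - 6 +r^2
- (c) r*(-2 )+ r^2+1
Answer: c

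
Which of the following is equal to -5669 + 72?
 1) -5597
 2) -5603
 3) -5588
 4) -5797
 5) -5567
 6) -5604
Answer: 1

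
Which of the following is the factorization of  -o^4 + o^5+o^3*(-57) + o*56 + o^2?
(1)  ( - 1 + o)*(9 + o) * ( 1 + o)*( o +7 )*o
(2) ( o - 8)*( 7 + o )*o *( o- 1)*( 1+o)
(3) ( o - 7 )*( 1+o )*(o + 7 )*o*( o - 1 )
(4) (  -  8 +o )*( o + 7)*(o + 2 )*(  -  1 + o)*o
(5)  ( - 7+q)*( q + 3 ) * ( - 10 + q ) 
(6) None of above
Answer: 2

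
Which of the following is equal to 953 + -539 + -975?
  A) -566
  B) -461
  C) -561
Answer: C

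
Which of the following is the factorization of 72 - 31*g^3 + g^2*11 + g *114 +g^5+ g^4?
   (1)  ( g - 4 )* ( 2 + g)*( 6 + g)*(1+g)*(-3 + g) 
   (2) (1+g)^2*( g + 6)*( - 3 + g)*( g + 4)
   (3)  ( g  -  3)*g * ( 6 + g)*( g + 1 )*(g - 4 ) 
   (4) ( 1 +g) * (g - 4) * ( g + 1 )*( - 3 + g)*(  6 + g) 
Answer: 4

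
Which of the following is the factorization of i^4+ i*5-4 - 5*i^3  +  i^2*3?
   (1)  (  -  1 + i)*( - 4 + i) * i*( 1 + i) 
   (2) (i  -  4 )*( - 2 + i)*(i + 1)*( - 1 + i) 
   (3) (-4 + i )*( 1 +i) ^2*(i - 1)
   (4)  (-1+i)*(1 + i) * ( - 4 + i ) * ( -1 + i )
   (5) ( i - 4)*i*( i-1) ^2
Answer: 4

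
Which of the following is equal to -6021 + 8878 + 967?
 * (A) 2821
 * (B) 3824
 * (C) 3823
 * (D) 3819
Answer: B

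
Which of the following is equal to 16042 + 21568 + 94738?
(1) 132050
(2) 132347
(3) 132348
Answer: 3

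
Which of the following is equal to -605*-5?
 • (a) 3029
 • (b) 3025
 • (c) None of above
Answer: b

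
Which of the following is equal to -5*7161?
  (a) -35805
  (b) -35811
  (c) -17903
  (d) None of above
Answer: a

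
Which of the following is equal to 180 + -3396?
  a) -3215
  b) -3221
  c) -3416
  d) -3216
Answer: d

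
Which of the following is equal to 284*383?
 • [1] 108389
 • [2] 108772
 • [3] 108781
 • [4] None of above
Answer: 2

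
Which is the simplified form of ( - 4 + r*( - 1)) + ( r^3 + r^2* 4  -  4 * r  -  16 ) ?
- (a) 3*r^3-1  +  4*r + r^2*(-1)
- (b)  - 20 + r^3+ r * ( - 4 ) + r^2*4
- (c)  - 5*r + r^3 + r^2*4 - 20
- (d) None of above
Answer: c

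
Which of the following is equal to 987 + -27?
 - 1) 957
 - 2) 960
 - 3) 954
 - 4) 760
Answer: 2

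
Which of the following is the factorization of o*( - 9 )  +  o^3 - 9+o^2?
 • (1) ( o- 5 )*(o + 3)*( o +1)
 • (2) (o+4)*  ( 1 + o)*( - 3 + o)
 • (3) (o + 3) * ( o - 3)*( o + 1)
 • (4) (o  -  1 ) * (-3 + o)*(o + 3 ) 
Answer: 3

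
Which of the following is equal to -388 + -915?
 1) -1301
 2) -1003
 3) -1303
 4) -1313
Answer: 3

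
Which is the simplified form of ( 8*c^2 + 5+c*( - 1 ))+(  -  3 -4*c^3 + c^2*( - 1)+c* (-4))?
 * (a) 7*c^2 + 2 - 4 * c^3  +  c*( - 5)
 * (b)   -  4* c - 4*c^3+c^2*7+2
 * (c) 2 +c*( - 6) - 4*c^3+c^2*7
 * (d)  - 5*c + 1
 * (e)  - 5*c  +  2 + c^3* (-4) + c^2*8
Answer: a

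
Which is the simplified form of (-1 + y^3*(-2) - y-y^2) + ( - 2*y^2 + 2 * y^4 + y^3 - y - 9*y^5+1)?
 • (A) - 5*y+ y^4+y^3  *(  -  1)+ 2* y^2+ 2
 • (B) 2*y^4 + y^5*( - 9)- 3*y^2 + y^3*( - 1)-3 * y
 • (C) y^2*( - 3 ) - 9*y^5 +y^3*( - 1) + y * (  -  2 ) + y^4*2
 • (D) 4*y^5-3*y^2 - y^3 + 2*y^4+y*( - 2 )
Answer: C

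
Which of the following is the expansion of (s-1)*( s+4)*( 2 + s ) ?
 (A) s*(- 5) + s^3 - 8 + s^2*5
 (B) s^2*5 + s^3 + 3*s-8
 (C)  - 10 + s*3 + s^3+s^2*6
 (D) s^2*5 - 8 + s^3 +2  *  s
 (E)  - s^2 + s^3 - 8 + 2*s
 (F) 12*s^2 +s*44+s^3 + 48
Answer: D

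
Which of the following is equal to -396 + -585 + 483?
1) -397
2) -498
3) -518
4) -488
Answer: 2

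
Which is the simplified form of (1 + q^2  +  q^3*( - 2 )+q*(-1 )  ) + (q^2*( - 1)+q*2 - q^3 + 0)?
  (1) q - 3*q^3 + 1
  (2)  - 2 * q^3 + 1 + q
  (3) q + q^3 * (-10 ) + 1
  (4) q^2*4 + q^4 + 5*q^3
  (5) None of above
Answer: 1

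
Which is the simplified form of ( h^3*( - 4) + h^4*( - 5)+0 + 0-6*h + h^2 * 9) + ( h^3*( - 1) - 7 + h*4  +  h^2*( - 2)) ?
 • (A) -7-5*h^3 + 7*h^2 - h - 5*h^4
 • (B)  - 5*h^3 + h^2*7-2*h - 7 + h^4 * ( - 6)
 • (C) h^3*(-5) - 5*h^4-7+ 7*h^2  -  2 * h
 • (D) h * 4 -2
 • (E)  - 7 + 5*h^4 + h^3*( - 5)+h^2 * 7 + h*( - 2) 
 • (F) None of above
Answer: C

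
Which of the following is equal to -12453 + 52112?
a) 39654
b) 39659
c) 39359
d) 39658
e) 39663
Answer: b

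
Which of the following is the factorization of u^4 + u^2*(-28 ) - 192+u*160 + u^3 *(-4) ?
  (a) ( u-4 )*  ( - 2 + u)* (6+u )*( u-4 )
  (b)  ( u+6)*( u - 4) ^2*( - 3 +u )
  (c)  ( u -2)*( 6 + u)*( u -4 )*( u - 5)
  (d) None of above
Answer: a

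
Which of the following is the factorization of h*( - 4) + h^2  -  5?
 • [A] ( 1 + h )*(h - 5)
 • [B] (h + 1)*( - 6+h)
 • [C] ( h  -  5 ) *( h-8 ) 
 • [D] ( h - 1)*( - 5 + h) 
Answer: A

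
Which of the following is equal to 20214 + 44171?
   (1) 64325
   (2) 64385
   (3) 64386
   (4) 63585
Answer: 2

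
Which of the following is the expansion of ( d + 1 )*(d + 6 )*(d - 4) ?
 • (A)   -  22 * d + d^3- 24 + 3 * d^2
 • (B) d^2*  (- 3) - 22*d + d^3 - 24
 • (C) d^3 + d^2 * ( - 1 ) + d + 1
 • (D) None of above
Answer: A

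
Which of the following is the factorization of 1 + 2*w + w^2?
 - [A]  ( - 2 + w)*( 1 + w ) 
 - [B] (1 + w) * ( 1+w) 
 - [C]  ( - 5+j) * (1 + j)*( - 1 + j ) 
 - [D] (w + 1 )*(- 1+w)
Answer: B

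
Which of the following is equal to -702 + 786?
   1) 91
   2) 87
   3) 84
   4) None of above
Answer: 3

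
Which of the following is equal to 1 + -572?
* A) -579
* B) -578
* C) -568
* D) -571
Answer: D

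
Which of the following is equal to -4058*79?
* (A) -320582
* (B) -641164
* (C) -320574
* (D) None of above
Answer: A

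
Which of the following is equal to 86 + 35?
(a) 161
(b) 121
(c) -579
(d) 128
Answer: b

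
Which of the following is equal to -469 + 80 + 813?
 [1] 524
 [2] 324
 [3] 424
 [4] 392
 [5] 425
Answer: 3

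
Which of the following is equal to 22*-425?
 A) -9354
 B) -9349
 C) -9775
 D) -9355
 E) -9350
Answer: E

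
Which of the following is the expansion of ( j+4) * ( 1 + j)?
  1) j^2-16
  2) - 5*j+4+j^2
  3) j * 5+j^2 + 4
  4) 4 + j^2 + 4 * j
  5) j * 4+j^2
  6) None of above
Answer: 3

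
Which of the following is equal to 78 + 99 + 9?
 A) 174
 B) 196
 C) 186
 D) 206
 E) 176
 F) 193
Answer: C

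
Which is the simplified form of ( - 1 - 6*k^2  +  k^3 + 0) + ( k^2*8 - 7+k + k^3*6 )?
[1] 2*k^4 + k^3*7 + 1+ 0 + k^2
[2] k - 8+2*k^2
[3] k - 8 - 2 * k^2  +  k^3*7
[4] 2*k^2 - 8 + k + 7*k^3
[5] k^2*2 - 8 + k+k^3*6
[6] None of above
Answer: 4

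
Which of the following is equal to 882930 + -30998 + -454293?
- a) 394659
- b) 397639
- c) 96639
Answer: b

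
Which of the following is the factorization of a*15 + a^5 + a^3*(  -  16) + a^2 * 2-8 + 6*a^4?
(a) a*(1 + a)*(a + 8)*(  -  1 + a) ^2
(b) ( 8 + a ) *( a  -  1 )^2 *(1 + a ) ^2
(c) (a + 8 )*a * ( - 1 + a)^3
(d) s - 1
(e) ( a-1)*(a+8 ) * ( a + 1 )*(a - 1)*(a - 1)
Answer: e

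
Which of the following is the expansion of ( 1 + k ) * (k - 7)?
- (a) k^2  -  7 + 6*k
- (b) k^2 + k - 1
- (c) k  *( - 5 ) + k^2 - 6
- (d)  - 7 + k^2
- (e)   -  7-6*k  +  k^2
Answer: e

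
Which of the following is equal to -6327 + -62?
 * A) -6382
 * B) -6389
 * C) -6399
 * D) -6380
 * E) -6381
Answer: B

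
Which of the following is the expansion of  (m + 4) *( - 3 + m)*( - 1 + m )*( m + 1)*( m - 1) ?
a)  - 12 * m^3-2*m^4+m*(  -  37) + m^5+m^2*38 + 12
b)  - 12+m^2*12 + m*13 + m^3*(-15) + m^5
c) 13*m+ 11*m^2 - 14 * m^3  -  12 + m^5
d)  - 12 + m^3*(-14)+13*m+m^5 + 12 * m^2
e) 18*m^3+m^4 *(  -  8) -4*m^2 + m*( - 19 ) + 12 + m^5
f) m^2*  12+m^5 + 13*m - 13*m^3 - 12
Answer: d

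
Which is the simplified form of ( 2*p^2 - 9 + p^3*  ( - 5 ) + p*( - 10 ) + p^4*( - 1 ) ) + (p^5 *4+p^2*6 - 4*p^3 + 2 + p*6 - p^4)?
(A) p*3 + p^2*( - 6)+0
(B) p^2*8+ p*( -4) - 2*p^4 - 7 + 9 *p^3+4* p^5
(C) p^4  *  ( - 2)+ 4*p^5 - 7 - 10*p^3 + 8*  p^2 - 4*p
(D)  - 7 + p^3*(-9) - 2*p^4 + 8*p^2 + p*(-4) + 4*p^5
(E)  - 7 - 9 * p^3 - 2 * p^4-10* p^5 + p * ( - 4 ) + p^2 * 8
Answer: D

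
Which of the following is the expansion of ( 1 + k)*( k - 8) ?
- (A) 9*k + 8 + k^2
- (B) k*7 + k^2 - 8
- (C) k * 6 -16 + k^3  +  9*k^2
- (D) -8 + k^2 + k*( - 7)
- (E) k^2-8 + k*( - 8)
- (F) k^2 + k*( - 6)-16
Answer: D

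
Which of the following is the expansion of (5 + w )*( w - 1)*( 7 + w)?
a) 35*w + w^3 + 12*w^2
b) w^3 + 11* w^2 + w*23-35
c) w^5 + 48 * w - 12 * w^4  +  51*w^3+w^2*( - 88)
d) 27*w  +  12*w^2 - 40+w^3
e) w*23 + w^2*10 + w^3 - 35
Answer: b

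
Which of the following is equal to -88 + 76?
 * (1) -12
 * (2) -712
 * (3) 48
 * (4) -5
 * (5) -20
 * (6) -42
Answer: 1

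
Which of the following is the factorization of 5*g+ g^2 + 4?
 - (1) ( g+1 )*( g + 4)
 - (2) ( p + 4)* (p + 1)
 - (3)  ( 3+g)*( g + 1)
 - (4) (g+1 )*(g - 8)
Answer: 1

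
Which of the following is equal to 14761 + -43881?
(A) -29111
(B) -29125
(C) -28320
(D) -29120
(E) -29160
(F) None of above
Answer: D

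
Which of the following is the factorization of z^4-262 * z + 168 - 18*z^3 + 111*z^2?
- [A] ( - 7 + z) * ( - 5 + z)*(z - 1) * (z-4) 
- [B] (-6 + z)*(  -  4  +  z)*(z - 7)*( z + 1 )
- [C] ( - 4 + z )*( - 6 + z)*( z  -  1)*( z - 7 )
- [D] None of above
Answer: C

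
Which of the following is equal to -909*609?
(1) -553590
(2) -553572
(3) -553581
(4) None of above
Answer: 3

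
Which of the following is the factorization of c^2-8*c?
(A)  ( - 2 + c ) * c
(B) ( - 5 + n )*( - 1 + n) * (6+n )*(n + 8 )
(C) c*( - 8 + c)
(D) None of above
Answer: C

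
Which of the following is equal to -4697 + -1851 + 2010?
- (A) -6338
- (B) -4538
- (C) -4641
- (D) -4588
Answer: B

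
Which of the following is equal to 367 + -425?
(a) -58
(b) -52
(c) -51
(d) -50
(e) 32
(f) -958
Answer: a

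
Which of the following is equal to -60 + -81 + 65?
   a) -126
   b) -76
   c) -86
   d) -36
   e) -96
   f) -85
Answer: b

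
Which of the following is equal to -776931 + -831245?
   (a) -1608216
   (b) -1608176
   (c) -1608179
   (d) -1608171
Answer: b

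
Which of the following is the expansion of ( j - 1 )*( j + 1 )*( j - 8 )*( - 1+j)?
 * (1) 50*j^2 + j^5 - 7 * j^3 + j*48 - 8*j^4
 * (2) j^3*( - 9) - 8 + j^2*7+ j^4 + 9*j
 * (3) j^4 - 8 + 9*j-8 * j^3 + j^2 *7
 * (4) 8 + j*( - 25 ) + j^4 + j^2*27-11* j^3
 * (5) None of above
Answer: 2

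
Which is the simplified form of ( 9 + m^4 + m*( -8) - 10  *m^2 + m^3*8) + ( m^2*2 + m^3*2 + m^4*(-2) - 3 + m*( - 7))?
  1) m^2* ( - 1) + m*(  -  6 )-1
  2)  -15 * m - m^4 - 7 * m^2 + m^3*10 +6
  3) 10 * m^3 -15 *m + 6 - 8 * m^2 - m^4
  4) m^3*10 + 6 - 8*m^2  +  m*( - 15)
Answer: 3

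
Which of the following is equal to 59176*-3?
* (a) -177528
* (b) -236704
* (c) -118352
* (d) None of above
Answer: a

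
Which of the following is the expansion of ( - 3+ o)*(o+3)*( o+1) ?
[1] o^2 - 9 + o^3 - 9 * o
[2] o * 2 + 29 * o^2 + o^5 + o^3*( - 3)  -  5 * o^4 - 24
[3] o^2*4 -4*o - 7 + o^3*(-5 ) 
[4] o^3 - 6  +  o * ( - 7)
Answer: 1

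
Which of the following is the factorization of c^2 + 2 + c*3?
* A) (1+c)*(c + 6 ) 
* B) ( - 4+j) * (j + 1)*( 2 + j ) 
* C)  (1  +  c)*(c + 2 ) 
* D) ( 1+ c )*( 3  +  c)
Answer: C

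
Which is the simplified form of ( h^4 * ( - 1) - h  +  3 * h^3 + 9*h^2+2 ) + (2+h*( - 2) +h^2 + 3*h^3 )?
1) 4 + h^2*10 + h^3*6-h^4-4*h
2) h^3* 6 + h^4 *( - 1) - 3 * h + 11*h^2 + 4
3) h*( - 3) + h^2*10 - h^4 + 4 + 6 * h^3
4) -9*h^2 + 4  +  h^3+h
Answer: 3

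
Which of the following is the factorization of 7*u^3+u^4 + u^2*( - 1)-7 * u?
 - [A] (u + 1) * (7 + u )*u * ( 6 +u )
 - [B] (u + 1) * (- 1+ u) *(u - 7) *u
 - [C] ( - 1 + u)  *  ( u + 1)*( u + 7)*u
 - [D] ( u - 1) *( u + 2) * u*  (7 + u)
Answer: C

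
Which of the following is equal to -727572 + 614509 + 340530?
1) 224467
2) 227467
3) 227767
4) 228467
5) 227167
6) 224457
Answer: 2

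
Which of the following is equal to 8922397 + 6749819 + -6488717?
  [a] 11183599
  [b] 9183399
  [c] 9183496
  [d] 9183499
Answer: d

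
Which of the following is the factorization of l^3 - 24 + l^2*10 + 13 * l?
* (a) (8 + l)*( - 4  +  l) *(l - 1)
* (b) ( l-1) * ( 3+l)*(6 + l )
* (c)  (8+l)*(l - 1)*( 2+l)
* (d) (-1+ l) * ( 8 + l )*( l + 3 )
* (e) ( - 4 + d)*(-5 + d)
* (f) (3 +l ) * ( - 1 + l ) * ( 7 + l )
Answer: d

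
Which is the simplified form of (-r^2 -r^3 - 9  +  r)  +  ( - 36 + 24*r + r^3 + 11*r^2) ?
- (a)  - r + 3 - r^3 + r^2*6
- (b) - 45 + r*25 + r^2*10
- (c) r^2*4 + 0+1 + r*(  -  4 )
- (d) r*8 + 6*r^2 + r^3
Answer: b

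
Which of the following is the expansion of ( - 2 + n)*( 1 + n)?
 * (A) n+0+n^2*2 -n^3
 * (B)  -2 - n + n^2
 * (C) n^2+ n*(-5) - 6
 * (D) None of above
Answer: B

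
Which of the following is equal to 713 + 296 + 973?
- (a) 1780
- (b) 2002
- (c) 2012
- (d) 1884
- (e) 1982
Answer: e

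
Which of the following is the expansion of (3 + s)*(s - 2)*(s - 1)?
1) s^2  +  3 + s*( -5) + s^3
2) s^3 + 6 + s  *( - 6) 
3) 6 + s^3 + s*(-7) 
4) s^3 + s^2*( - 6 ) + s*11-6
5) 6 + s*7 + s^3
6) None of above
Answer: 3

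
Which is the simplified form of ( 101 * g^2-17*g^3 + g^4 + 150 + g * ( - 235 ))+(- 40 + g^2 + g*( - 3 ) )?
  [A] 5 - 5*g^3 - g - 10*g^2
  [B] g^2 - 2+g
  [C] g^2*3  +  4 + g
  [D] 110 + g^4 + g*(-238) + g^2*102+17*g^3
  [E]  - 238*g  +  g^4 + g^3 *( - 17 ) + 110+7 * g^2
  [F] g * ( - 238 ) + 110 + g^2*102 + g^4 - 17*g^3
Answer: F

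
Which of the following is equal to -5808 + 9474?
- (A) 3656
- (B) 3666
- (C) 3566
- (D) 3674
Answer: B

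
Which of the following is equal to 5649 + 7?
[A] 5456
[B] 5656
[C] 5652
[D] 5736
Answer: B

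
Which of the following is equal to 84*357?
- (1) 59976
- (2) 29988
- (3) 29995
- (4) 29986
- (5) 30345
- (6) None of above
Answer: 2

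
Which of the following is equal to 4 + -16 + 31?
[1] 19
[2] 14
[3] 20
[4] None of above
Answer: 1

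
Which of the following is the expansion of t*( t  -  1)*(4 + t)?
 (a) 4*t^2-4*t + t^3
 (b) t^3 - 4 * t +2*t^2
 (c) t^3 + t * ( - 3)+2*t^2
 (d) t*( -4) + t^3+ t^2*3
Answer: d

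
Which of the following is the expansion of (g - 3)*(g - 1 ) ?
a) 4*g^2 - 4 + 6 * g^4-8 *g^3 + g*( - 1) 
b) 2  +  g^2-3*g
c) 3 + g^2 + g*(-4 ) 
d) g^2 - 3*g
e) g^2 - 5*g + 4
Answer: c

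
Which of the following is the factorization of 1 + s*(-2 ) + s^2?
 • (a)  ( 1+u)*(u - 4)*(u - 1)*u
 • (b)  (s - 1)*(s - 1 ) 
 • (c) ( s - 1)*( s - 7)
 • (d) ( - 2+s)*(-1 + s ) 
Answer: b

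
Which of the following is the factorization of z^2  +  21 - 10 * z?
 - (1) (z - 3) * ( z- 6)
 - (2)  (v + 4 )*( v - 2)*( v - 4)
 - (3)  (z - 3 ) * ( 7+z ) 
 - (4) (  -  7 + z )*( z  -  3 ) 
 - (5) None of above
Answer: 4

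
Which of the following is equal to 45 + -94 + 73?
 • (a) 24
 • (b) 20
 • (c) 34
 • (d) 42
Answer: a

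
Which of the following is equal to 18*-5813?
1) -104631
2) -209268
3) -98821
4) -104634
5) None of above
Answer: 4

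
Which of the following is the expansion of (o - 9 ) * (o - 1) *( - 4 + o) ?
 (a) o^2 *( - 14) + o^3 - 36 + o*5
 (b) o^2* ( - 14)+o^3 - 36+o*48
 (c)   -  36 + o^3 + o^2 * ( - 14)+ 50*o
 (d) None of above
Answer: d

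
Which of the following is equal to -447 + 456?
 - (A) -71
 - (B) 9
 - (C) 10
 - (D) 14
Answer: B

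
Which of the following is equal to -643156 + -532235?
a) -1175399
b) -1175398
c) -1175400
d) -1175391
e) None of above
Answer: d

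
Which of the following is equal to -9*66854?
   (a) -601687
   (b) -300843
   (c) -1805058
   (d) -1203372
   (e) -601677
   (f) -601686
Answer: f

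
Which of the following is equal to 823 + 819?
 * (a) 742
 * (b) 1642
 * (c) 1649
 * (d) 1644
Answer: b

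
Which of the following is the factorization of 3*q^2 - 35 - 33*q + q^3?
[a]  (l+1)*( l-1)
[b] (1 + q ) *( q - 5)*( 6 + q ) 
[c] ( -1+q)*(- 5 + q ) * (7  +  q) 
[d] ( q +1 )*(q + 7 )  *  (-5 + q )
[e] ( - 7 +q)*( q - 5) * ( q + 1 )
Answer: d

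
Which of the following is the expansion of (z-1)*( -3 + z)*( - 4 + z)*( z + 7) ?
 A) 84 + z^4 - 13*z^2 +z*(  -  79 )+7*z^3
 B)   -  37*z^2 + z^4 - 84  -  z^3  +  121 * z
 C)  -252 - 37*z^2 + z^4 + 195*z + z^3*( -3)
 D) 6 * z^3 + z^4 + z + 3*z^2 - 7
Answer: B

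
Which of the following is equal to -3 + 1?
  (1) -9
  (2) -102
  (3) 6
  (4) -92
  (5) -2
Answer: 5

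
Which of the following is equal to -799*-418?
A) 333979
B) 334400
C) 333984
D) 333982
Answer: D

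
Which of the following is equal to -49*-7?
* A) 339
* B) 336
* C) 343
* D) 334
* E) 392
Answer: C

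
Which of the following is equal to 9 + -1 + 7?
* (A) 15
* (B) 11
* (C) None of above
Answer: A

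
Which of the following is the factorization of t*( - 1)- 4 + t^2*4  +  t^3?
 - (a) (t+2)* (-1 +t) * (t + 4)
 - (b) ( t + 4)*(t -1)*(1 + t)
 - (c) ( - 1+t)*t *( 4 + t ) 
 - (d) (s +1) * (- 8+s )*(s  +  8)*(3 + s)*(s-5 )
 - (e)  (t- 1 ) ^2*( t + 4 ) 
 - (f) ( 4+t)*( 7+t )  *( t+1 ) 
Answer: b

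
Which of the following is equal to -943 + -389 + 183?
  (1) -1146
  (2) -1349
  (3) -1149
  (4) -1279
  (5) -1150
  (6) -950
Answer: 3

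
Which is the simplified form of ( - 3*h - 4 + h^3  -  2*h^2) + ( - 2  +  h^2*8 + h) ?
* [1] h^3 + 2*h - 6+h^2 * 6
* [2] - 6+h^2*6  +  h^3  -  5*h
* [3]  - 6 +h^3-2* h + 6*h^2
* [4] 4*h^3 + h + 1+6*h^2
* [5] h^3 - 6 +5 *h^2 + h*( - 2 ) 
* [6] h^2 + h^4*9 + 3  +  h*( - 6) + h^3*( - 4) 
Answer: 3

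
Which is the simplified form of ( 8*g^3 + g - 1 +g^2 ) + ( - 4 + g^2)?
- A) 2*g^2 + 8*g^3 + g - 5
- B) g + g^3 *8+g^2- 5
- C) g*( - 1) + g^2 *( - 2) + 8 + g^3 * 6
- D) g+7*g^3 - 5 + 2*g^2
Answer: A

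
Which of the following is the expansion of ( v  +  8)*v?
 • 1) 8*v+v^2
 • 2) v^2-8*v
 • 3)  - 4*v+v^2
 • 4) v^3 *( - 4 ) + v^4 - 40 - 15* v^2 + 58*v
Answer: 1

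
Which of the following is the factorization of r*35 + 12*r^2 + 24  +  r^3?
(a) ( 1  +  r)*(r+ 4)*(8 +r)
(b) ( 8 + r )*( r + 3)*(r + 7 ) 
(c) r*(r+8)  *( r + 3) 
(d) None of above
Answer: d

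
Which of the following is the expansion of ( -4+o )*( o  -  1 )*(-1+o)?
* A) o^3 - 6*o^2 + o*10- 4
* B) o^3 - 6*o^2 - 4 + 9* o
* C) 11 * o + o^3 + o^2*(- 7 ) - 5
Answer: B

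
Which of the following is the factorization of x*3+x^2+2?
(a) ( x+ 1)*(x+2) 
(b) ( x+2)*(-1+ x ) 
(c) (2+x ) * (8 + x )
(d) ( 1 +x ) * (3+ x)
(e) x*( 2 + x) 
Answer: a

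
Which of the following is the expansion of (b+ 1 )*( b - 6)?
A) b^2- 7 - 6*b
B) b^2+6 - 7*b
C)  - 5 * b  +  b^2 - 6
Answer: C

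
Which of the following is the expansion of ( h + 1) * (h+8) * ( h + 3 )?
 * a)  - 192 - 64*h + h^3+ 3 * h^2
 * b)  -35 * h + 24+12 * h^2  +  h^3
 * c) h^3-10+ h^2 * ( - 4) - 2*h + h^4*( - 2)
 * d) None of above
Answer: d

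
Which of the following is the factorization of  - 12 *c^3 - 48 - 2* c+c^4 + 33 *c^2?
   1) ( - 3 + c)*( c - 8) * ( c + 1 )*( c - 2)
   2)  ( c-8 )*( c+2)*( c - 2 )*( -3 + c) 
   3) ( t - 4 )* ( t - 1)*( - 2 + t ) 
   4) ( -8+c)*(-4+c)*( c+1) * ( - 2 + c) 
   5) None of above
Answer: 1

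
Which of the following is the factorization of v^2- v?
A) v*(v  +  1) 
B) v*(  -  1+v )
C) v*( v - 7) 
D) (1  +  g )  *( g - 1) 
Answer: B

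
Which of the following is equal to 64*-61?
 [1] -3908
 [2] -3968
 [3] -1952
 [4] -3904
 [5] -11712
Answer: 4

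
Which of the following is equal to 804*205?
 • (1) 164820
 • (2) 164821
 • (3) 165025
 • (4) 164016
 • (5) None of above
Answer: 1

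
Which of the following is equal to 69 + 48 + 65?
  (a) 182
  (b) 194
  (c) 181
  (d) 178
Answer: a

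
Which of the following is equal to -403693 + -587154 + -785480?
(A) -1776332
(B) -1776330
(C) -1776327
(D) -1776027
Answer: C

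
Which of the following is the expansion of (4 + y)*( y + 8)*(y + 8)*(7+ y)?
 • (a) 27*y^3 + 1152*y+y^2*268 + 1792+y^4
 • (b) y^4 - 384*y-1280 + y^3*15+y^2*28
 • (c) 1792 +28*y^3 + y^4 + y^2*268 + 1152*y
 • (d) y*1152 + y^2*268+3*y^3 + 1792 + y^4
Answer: a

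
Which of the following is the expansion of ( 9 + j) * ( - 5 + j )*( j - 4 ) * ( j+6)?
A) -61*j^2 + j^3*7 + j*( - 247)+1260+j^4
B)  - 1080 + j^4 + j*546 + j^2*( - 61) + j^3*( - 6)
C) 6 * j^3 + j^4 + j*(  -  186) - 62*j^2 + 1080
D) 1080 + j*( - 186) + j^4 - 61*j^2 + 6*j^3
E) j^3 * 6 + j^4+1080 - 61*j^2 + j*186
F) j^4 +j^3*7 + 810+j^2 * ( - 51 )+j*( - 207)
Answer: D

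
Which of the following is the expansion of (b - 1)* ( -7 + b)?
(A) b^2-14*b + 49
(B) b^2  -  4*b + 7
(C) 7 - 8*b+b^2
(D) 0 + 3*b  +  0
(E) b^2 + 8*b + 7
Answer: C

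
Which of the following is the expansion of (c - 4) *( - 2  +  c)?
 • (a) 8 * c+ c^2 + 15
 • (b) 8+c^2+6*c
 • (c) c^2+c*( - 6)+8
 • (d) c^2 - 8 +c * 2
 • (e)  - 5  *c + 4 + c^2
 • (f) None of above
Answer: c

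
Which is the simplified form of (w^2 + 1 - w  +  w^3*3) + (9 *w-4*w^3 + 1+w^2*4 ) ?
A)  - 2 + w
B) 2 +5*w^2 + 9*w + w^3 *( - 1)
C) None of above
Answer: C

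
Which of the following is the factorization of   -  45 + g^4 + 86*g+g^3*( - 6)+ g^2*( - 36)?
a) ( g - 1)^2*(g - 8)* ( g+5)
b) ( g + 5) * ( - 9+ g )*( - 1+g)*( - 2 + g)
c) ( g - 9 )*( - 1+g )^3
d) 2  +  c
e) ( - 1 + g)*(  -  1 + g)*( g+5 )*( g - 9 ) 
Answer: e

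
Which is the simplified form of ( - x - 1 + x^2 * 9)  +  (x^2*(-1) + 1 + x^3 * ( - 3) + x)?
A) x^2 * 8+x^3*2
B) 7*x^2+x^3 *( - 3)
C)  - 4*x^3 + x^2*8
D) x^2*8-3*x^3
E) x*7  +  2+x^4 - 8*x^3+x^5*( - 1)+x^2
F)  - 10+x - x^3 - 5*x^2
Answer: D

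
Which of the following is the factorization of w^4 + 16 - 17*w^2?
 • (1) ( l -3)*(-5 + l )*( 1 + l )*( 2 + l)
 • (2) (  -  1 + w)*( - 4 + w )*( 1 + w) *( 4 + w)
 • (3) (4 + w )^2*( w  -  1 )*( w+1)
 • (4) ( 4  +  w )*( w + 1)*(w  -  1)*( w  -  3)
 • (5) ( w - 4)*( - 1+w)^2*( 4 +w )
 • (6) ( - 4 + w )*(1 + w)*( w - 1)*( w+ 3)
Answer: 2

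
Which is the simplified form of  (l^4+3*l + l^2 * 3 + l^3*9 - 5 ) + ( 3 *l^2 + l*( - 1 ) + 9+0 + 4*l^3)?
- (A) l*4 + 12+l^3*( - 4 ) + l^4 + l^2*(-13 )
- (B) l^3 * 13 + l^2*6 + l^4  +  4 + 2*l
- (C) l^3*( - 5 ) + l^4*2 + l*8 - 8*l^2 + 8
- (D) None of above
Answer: B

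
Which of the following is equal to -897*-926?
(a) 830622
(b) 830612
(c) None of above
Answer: a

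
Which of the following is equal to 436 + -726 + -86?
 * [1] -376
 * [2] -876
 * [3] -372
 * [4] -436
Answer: 1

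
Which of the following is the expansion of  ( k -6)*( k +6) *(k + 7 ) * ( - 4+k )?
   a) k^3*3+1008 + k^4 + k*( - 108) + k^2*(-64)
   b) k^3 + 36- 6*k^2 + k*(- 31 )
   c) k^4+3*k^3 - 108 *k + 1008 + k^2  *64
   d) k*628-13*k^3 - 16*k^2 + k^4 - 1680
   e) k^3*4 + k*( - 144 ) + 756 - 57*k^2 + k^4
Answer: a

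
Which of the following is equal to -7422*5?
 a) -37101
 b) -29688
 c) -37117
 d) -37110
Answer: d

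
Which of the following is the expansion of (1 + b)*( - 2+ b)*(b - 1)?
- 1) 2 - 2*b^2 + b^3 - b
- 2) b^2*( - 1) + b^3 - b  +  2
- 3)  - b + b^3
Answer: 1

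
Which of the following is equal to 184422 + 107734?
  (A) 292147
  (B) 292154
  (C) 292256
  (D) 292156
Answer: D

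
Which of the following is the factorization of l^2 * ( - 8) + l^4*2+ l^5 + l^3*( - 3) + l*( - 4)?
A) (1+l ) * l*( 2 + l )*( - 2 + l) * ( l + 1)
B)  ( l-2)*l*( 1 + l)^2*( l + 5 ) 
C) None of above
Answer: A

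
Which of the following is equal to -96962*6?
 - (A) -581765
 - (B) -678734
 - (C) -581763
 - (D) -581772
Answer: D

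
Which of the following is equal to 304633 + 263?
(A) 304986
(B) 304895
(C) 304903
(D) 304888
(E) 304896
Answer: E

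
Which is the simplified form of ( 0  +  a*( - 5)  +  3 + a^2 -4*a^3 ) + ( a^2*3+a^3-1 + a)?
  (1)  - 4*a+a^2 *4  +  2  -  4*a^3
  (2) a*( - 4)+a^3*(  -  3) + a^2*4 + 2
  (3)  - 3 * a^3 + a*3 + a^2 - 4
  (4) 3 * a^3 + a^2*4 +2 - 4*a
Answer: 2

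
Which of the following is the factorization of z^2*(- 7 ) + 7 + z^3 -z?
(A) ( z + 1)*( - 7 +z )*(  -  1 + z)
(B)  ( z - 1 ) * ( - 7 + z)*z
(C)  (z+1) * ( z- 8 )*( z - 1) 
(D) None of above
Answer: A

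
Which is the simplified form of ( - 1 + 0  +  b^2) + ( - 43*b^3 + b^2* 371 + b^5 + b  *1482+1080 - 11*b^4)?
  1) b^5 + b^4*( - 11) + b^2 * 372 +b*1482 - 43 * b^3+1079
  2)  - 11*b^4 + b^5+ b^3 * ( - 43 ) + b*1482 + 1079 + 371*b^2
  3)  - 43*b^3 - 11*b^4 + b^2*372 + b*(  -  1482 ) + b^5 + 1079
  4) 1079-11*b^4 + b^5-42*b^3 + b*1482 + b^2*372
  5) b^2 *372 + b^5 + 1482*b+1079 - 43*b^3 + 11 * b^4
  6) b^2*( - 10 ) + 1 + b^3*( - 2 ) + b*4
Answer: 1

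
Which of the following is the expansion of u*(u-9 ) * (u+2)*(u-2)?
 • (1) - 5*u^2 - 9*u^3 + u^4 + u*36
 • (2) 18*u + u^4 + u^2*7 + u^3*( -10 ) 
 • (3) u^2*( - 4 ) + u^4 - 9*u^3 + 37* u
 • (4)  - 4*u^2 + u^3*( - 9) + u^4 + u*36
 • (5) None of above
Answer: 4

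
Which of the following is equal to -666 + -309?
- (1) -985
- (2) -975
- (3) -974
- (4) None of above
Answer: 2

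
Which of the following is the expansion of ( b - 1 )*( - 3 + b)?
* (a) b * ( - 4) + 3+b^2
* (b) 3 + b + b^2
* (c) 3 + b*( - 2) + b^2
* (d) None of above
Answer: a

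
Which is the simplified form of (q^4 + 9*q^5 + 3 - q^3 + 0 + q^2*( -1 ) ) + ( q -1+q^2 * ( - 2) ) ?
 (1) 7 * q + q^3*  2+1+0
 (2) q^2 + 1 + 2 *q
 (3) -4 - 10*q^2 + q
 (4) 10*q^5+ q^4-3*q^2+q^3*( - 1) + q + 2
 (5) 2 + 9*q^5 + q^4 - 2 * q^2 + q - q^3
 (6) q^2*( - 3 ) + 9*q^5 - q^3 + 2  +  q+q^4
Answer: 6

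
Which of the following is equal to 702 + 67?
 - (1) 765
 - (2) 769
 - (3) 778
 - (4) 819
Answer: 2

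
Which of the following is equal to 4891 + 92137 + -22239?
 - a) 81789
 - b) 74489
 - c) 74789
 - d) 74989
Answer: c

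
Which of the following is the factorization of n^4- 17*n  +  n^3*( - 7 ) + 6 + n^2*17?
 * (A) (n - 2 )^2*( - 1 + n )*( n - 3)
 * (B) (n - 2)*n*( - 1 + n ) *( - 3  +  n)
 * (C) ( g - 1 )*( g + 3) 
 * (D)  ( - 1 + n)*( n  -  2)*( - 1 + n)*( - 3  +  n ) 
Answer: D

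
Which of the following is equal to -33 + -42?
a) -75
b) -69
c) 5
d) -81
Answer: a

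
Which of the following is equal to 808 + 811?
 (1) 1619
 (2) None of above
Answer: 1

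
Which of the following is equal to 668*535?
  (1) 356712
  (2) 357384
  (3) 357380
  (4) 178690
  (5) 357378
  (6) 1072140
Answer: 3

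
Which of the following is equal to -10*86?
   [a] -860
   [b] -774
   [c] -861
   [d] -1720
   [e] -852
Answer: a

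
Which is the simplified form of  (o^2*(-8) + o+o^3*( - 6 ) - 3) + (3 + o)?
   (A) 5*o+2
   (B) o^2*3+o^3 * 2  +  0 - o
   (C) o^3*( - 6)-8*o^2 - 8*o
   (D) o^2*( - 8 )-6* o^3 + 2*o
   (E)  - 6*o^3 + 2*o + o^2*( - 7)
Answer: D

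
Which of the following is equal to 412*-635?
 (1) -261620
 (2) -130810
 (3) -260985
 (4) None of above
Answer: 1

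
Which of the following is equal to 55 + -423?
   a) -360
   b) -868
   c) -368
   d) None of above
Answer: c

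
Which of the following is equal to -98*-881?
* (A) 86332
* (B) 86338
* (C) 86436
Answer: B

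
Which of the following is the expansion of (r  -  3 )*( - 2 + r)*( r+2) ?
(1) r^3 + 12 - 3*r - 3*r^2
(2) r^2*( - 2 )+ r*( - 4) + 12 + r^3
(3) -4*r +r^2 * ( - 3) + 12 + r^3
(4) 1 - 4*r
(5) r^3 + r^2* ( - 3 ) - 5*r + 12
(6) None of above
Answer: 3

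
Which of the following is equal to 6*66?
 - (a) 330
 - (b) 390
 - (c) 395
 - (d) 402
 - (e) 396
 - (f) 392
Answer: e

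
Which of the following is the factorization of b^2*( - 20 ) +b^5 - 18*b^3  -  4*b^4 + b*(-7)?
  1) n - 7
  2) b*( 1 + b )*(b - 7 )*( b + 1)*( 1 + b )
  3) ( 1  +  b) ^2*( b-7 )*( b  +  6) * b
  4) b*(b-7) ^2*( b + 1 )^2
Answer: 2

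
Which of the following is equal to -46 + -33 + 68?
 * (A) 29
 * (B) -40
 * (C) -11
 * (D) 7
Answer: C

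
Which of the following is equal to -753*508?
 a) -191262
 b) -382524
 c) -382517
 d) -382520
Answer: b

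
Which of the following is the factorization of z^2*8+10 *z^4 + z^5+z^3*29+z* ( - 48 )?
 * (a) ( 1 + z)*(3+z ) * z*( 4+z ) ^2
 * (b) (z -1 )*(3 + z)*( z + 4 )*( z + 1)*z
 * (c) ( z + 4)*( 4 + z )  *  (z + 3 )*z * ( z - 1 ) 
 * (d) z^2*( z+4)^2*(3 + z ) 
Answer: c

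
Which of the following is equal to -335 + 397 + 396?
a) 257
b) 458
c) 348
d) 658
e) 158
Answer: b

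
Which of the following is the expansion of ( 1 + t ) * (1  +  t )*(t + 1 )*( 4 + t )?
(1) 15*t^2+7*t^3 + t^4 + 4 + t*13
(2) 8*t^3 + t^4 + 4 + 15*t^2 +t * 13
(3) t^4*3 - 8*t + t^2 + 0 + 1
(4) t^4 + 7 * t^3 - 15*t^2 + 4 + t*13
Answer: 1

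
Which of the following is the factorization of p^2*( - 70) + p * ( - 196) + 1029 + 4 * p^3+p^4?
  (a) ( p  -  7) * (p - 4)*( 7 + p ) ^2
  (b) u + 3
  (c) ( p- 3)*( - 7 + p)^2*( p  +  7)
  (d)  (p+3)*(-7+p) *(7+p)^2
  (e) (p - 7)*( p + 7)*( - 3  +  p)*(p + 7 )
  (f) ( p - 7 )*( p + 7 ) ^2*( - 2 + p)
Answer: e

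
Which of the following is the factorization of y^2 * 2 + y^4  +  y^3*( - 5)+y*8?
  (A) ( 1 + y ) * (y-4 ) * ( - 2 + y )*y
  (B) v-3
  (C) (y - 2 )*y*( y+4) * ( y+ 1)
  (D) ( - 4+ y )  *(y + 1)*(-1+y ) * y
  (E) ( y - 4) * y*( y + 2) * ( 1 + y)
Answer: A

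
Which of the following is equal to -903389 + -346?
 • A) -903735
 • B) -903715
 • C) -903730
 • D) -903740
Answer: A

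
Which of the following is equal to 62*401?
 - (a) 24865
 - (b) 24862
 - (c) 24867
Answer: b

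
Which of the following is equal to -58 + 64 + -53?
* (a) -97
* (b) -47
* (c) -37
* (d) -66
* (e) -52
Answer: b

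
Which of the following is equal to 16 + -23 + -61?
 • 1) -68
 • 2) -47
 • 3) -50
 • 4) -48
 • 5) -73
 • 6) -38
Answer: 1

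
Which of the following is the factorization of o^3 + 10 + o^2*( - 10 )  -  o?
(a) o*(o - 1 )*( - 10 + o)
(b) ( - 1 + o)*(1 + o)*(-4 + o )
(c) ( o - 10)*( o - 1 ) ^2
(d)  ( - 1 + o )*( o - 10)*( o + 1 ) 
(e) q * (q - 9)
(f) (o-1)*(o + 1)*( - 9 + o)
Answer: d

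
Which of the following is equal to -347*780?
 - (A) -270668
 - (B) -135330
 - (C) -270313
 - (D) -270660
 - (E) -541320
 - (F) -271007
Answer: D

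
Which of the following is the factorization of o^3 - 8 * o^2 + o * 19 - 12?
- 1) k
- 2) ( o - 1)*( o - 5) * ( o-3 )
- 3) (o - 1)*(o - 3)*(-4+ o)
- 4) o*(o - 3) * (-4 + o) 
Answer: 3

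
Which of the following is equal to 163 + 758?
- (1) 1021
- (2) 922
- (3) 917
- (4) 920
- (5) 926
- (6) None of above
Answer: 6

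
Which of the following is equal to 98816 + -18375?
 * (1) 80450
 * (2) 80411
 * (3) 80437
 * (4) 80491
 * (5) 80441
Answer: 5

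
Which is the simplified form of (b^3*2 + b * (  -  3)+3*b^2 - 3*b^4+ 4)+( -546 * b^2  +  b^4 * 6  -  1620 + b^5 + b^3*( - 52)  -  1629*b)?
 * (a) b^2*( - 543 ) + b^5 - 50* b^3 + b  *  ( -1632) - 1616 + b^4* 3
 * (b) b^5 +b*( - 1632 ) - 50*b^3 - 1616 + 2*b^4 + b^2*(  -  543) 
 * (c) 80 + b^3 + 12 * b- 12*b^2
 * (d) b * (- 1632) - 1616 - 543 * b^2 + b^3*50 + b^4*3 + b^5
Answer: a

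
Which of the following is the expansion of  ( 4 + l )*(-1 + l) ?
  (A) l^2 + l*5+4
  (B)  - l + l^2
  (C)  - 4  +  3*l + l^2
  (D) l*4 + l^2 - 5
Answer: C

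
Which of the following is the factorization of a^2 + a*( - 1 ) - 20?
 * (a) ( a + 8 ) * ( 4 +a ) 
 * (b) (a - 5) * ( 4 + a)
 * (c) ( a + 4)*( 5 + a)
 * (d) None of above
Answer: b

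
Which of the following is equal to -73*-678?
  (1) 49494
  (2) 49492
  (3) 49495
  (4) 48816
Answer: 1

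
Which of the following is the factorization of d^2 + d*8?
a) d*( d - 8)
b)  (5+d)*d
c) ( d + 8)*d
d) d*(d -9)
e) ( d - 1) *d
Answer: c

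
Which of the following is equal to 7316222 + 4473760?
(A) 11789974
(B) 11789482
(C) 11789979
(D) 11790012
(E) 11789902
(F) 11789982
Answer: F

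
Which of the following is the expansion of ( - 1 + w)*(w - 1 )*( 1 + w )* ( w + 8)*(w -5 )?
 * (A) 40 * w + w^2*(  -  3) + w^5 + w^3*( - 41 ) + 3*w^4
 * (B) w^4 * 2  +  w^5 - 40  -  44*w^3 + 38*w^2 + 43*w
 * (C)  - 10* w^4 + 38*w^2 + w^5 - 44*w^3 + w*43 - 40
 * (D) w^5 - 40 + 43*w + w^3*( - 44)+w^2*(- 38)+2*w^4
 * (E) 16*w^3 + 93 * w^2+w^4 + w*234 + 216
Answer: B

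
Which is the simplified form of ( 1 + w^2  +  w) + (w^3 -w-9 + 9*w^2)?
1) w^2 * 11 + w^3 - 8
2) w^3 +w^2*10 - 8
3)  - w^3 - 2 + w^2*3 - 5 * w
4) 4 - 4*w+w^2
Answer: 2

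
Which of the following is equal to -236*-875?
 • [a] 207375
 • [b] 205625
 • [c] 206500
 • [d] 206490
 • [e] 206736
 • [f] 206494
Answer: c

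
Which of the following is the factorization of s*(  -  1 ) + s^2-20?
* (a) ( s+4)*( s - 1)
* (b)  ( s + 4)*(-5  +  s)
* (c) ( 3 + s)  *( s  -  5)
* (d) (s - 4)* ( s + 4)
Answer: b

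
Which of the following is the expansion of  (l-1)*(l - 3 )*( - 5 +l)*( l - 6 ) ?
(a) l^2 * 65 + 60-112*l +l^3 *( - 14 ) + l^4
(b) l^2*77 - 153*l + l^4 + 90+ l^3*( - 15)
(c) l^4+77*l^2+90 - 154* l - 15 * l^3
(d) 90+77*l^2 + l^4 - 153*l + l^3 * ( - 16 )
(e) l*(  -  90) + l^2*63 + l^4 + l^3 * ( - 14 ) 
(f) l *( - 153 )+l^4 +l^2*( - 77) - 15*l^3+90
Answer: b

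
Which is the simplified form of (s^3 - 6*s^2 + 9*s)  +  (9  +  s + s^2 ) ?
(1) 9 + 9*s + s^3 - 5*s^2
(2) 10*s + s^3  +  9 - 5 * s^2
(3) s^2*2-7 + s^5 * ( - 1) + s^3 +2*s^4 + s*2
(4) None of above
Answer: 2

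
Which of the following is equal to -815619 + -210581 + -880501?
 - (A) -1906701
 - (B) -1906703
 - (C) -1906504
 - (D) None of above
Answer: A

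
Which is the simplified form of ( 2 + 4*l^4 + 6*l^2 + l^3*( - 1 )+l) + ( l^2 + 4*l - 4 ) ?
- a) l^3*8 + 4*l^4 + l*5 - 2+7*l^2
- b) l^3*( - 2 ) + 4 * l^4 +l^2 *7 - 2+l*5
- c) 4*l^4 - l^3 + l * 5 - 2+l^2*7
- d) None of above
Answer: c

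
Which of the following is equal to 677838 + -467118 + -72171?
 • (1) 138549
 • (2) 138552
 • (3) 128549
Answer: 1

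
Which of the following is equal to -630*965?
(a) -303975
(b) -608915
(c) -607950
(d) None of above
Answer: c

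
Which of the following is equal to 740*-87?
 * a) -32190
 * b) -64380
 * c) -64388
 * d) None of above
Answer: b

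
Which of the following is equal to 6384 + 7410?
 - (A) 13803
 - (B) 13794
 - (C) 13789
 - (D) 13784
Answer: B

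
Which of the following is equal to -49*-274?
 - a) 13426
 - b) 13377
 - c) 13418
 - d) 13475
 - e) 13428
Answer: a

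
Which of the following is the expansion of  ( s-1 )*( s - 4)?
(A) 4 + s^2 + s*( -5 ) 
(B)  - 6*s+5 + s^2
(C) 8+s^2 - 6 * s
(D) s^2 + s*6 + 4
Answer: A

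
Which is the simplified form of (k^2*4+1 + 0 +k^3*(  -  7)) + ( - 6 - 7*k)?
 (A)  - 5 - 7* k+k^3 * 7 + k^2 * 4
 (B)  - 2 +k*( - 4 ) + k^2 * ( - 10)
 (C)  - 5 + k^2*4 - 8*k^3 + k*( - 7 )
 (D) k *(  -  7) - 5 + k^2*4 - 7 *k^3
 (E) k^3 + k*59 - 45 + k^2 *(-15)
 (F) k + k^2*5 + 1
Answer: D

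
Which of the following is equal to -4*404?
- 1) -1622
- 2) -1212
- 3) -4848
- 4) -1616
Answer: 4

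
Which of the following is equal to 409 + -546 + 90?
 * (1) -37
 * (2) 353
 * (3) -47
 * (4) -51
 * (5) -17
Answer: 3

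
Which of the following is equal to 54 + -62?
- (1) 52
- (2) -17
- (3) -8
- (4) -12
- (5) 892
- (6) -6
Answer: 3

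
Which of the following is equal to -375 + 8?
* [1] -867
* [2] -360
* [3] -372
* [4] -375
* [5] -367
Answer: 5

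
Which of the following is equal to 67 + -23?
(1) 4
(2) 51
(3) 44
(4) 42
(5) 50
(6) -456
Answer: 3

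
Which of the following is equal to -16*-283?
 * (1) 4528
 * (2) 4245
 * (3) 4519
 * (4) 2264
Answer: 1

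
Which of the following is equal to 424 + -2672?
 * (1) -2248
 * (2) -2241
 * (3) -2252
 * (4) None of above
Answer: 1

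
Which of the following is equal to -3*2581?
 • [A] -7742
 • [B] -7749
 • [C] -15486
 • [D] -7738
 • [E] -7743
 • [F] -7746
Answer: E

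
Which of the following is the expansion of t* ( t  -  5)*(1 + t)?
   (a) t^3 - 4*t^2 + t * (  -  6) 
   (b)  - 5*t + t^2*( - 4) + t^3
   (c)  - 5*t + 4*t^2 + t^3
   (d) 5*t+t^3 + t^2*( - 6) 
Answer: b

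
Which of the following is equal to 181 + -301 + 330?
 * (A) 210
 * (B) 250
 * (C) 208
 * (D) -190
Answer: A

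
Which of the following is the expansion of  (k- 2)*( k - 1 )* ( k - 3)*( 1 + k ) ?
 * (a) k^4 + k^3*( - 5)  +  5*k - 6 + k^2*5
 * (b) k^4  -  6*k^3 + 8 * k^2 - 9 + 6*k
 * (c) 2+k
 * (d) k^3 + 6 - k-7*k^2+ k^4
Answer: a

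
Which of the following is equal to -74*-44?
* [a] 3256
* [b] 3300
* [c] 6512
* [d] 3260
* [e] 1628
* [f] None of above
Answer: a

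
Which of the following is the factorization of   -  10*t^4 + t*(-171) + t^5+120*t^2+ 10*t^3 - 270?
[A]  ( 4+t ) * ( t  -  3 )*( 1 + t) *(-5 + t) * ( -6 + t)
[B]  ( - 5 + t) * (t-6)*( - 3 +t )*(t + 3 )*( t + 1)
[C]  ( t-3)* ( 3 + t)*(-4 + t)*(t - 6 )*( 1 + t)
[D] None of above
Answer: B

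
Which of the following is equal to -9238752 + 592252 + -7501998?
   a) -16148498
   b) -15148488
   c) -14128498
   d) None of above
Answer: a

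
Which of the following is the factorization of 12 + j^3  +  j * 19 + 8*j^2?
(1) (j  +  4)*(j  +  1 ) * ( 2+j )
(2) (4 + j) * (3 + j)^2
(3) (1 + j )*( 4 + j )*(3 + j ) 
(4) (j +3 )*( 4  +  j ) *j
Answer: 3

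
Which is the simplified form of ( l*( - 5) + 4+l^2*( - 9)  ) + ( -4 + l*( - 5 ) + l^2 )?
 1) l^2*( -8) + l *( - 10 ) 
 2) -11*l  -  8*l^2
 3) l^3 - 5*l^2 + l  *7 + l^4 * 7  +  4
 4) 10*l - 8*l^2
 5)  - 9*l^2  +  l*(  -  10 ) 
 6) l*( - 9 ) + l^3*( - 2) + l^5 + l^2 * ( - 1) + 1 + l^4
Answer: 1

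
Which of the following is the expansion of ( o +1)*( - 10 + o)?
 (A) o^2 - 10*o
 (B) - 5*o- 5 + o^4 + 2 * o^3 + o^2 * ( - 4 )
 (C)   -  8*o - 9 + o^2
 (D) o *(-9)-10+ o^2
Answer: D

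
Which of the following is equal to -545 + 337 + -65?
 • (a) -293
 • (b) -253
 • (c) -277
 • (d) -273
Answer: d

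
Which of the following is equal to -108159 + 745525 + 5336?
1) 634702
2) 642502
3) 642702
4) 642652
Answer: 3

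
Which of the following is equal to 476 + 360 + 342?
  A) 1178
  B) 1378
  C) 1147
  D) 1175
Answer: A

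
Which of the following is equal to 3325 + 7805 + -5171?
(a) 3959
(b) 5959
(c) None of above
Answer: b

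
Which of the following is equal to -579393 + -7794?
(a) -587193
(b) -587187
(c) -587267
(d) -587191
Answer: b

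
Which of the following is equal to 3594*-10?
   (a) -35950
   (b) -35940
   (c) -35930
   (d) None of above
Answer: b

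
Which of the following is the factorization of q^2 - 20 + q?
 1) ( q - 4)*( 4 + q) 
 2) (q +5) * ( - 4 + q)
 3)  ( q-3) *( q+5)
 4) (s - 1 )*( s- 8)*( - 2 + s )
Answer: 2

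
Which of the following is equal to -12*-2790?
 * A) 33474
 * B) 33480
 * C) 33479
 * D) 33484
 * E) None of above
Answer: B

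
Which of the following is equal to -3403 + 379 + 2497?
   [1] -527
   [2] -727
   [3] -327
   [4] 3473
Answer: 1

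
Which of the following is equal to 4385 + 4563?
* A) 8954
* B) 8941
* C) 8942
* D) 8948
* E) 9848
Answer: D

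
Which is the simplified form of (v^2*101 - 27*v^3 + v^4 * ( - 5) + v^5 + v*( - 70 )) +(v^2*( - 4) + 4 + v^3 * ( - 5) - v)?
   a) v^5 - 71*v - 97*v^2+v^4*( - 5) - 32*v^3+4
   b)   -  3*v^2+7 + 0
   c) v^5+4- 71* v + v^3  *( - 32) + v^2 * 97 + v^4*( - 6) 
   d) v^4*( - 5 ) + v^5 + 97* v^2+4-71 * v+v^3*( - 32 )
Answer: d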